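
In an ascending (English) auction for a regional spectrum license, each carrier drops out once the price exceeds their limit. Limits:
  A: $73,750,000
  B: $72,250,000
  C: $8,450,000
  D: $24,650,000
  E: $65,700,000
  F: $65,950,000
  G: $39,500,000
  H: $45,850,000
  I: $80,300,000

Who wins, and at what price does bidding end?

I wins at $73,750,000

Open ascending-bid auction: the price rises until one bidder remains; the winner pays the price at which the last rival dropped out.
Limits in order: 80,300,000 (I) > 73,750,000 (A) > 72,250,000 (B) > 65,950,000 (F) > 65,700,000 (E) > 45,850,000 (H) > …
A is the last rival to drop out, at $73,750,000; I remains and wins at that price.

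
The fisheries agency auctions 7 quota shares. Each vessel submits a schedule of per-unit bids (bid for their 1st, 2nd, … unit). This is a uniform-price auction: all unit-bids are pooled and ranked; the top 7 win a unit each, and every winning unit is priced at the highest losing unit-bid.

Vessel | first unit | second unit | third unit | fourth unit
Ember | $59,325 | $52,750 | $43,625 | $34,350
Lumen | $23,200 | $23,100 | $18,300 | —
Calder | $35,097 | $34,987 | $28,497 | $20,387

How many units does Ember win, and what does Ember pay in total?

Ember: 4 units, pays $92,800

All unit-bids, highest first — top 7: 59,325 (Ember-1), 52,750 (Ember-2), 43,625 (Ember-3), 35,097 (Calder-1), 34,987 (Calder-2), 34,350 (Ember-4), 28,497 (Calder-3)
Highest rejected unit-bid = $23,200.
Ember wins 4 unit(s) at $23,200 each.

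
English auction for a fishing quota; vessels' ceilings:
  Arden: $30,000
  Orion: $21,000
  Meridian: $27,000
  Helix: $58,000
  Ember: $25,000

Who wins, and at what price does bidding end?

Sorting limits: 58,000 (Helix) > 30,000 (Arden) > 27,000 (Meridian) > 25,000 (Ember) > 21,000 (Orion)
Bidding ends when Arden exits at $30,000; Helix takes it.

Helix wins at $30,000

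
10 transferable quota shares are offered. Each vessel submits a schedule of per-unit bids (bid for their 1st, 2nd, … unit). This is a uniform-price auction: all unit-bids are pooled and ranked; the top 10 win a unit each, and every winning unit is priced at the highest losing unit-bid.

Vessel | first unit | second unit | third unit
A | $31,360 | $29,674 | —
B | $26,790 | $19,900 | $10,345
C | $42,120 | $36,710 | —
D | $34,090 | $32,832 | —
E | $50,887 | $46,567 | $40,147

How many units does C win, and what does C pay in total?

Merging the schedules and taking the best 10: 50,887 (E-1), 46,567 (E-2), 42,120 (C-1), 40,147 (E-3), 36,710 (C-2), 34,090 (D-1), 32,832 (D-2), 31,360 (A-1), 29,674 (A-2), 26,790 (B-1)
The (k+1)-th unit-bid is $19,900.
C wins 2 unit(s) at $19,900 each.

C: 2 units, pays $39,800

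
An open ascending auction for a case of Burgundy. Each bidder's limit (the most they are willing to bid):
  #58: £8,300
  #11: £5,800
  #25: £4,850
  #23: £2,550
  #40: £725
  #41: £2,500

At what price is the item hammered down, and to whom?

#58 wins at £5,800

Ascending (English) auction: the price rises until one bidder remains; the winner pays the price at which the last rival dropped out.
Sorting limits: 8,300 (#58) > 5,800 (#11) > 4,850 (#25) > 2,550 (#23) > 2,500 (#41) > 725 (#40)
Once the price passes £5,800, only #58 is left; the hammer falls at #11's limit of £5,800.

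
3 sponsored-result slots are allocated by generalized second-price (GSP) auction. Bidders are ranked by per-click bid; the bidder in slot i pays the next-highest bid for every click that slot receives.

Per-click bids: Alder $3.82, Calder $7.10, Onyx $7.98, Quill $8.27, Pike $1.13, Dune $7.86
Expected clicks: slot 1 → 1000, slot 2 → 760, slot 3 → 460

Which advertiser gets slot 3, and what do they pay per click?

Dune; $7.10 per click

Sorting advertisers: $8.27 (Quill) > $7.98 (Onyx) > $7.86 (Dune) > $7.10 (Calder) > …
Slot 3 goes to the third-ranked bidder, Dune, who pays the next bid down: $7.10/click.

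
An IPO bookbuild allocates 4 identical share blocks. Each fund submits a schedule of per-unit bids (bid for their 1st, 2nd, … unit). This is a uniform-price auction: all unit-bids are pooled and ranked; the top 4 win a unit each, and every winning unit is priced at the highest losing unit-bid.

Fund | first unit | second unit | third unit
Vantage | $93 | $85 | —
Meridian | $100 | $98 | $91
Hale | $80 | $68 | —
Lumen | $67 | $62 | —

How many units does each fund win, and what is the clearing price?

Meridian 3, Vantage 1; clearing price $85

Pooled unit-bids ranked (top 4): 100 (Meridian-1), 98 (Meridian-2), 93 (Vantage-1), 91 (Meridian-3)
Highest rejected unit-bid = $85.
Allocation: Meridian 3, Vantage 1.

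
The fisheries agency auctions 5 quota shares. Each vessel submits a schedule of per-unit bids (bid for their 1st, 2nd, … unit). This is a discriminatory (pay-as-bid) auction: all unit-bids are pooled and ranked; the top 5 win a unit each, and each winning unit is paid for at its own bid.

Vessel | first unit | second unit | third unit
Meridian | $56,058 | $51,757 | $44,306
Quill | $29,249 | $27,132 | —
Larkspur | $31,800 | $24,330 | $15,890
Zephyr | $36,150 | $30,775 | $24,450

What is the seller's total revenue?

Total revenue: $220,071

Pooled unit-bids ranked (top 5): 56,058 (Meridian-1), 51,757 (Meridian-2), 44,306 (Meridian-3), 36,150 (Zephyr-1), 31,800 (Larkspur-1)
Next rejected bid: $30,775 (not a price — pay-as-bid).
Each winning unit pays its own bid.
Revenue = 56,058 + 51,757 + 44,306 + 36,150 + 31,800 = $220,071.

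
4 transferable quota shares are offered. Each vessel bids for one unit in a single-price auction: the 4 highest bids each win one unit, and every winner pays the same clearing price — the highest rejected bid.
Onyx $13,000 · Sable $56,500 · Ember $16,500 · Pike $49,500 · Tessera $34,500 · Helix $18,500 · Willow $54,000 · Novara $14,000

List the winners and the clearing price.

Ordering the bids: 56,500 (Sable), 54,000 (Willow), 49,500 (Pike), 34,500 (Tessera), 18,500 (Helix), 16,500 (Ember), …
Top 4: Sable, Willow, Pike, Tessera.
Clearing price = highest rejected bid = $18,500.

Sable, Willow, Pike, Tessera; each pays $18,500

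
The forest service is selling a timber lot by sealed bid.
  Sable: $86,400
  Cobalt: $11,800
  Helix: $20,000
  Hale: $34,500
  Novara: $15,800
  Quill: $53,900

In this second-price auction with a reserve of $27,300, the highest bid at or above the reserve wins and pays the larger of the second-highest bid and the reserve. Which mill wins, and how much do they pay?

Sable pays $53,900

Rule: the highest bid at or above the reserve wins and pays the larger of the second-highest bid and the reserve.
Bids in order: 86,400 (Sable) > 53,900 (Quill) > 34,500 (Hale) > 20,000 (Helix) > 15,800 (Novara) > 11,800 (Cobalt)
Highest eligible bid: Sable at $86,400.
max(second-highest $53,900, reserve $27,300) = $53,900; the reserve does not bind.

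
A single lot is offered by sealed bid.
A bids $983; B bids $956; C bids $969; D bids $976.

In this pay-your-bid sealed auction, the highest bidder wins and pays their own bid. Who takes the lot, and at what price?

Sorting bids: 983 (A) > 976 (D) > 969 (C) > 956 (B)
A has the highest bid and pays exactly that: $983.

A pays $983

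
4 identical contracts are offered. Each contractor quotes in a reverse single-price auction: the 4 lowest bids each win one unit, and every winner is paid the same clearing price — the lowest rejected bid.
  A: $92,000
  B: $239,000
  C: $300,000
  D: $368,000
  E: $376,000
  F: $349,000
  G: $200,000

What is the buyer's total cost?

Total cost: $1,396,000

Sorting: 92,000 (A), 200,000 (G), 239,000 (B), 300,000 (C), 349,000 (F), 368,000 (D), …
The 4 lowest are A, G, B, C.
Clearing price = lowest rejected bid = $349,000.
Total cost = 4 × $349,000 = $1,396,000.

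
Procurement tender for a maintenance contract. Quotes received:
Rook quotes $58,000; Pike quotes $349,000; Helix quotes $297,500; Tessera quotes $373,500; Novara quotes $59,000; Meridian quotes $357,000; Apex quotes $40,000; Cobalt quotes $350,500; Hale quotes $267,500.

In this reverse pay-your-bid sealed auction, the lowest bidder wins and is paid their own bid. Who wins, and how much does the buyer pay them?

Rule: the lowest bidder wins and is paid their own bid.
Bids in order: 40,000 (Apex) < 58,000 (Rook) < 59,000 (Novara) < 267,500 (Hale) < 297,500 (Helix) < 349,000 (Pike) < …
First-price: Apex is paid what they bid, $40,000.

Apex is paid $40,000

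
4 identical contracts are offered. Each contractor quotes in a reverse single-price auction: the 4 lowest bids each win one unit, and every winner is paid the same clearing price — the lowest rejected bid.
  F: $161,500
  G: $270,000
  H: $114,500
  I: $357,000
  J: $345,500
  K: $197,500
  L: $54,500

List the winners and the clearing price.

Bids ranked low→high: 54,500 (L), 114,500 (H), 161,500 (F), 197,500 (K), 270,000 (G), 345,500 (J), …
Lowest 4: L, H, F, K.
Clearing price = lowest rejected bid = $270,000.

L, H, F, K; each is paid $270,000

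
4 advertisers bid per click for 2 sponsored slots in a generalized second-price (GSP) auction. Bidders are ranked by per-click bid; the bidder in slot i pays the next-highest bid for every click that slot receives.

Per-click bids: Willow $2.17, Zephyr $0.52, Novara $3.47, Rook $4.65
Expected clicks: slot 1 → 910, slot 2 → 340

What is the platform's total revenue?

Ranked by bid: $4.65 (Rook) > $3.47 (Novara) > $2.17 (Willow) > …
Slot 1: Rook pays $3.47 × 910 = $3157.70
Slot 2: Novara pays $2.17 × 340 = $737.80
Total = $3895.50

Total revenue: $3895.50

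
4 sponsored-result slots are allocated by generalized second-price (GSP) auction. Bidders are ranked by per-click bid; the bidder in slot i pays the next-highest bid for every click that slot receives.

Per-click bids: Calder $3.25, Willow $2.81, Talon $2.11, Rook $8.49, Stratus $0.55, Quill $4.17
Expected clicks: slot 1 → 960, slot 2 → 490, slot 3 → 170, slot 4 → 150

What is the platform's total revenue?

Per-click bids in order: $8.49 (Rook) > $4.17 (Quill) > $3.25 (Calder) > $2.81 (Willow) > $2.11 (Talon) > …
Slot 1: Rook pays $4.17 × 960 = $4003.20
Slot 2: Quill pays $3.25 × 490 = $1592.50
Slot 3: Calder pays $2.81 × 170 = $477.70
Slot 4: Willow pays $2.11 × 150 = $316.50
Total = $6389.90

Total revenue: $6389.90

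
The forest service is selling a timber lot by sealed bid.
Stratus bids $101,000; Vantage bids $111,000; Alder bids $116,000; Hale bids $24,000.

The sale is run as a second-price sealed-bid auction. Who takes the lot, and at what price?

Alder pays $111,000

Second-price sealed-bid auction: the highest bidder wins and pays the second-highest bid.
Bids ranked: 116,000 (Alder) > 111,000 (Vantage) > 101,000 (Stratus) > 24,000 (Hale)
Second-price: Alder pays Vantage's bid of $111,000.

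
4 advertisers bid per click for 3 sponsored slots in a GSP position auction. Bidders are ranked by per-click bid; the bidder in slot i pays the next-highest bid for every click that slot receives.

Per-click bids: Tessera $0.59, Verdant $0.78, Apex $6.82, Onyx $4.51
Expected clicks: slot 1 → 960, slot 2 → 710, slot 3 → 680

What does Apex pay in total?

Sorting advertisers: $6.82 (Apex) > $4.51 (Onyx) > $0.78 (Verdant) > $0.59 (Tessera)
Apex holds slot 1 → pays next bid $4.51 × 960 clicks = $4329.60.

Apex pays $4329.60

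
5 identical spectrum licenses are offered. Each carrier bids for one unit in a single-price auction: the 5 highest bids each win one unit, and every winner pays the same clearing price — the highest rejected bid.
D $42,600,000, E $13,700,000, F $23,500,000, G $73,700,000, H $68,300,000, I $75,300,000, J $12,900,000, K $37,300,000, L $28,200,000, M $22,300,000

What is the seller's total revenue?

Ordering the bids: 75,300,000 (I), 73,700,000 (G), 68,300,000 (H), 42,600,000 (D), 37,300,000 (K), 28,200,000 (L), 23,500,000 (F), …
Top 5: I, G, H, D, K.
Highest unsuccessful bid: $28,200,000 → clearing price.
Total revenue = 5 × $28,200,000 = $141,000,000.

Total revenue: $141,000,000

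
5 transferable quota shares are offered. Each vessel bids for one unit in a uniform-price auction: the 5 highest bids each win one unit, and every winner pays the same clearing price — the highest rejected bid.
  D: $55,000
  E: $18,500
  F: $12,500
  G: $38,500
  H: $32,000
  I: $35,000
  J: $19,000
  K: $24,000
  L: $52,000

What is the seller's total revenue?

Total revenue: $120,000

Sorting: 55,000 (D), 52,000 (L), 38,500 (G), 35,000 (I), 32,000 (H), 24,000 (K), 19,000 (J), …
Top 5: D, L, G, I, H.
Clearing price = highest rejected bid = $24,000.
Total revenue = 5 × $24,000 = $120,000.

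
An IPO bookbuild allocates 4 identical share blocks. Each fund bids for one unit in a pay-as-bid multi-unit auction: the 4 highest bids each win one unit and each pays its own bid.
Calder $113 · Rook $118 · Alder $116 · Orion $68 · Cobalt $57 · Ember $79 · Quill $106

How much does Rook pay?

Bids ranked high→low: 118 (Rook), 116 (Alder), 113 (Calder), 106 (Quill), 79 (Ember), 68 (Orion), …
The 4 highest are Rook, Alder, Calder, Quill.
Rook wins → own bid $118.

Rook pays $118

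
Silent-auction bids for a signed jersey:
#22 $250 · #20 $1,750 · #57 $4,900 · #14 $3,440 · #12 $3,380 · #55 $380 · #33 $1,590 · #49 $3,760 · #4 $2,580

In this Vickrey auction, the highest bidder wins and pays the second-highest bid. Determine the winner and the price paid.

Bids in order: 4,900 (#57) > 3,760 (#49) > 3,440 (#14) > 3,380 (#12) > 2,580 (#4) > 1,750 (#20) > …
#57 wins with the highest bid; price is set by the runner-up at $3,760.

#57 pays $3,760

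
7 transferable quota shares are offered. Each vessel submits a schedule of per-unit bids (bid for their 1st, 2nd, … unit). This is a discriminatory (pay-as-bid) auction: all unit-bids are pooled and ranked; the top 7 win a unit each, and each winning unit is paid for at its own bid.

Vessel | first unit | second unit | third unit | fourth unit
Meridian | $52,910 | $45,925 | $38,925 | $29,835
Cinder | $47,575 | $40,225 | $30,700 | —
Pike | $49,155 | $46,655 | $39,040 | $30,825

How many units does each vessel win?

All unit-bids, highest first — top 7: 52,910 (Meridian-1), 49,155 (Pike-1), 47,575 (Cinder-1), 46,655 (Pike-2), 45,925 (Meridian-2), 40,225 (Cinder-2), 39,040 (Pike-3)
Next rejected bid: $38,925 (not a price — pay-as-bid).
Allocation: Cinder 2, Meridian 2, Pike 3.

Cinder 2, Meridian 2, Pike 3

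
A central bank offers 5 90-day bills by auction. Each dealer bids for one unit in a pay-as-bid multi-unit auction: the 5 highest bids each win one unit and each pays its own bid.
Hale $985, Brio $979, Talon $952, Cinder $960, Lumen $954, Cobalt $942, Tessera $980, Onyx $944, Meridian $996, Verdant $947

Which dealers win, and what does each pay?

Meridian $996, Hale $985, Tessera $980, Brio $979, Cinder $960

Bids ranked high→low: 996 (Meridian), 985 (Hale), 980 (Tessera), 979 (Brio), 960 (Cinder), 954 (Lumen), 952 (Talon), …
Winners (5 units): Meridian, Hale, Tessera, Brio, Cinder.
Each winner pays its own bid: Meridian $996, Hale $985, Tessera $980, Brio $979, Cinder $960.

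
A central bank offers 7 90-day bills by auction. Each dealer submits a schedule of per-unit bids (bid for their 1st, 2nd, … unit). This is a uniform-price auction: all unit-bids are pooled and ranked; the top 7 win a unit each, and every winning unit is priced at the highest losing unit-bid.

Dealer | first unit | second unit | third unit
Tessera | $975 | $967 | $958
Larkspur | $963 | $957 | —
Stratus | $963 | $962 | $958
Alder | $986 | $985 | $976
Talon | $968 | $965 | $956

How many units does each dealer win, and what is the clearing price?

Merging the schedules and taking the best 7: 986 (Alder-1), 985 (Alder-2), 976 (Alder-3), 975 (Tessera-1), 968 (Talon-1), 967 (Tessera-2), 965 (Talon-2)
First bid not allocated: $963.
Allocation: Alder 3, Talon 2, Tessera 2.

Alder 3, Talon 2, Tessera 2; clearing price $963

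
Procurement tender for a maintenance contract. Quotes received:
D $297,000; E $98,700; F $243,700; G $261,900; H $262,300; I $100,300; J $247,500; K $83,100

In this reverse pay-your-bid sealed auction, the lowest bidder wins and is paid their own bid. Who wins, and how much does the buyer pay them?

Reverse pay-your-bid sealed auction: the lowest bidder wins and is paid their own bid.
Sorting bids: 83,100 (K) < 98,700 (E) < 100,300 (I) < 243,700 (F) < 247,500 (J) < 261,900 (G) < …
K has the lowest bid and is paid exactly that: $83,100.

K is paid $83,100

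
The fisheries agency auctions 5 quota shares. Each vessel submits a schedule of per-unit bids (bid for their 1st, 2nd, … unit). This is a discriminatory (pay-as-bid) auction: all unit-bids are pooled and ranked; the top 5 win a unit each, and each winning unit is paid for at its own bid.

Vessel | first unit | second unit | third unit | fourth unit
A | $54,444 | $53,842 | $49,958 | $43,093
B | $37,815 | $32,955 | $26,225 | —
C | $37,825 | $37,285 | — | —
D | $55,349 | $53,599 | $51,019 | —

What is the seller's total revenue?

Total revenue: $268,253

Pooled unit-bids ranked (top 5): 55,349 (D-1), 54,444 (A-1), 53,842 (A-2), 53,599 (D-2), 51,019 (D-3)
Next rejected bid: $49,958 (not a price — pay-as-bid).
Each winning unit pays its own bid.
Revenue = 55,349 + 54,444 + 53,842 + 53,599 + 51,019 = $268,253.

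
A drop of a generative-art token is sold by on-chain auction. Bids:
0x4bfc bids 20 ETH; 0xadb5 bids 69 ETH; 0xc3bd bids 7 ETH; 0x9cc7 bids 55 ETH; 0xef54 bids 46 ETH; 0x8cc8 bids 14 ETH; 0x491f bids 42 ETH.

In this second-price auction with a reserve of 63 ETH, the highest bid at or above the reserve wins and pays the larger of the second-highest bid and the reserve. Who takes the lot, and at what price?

0xadb5 pays 63 ETH

Bids in order: 69 (0xadb5) > 55 (0x9cc7) > 46 (0xef54) > 42 (0x491f) > 20 (0x4bfc) > 14 (0x8cc8) > …
0xadb5 has the top bid at or above the reserve (69 ETH).
Second-highest bid 55 ETH is below the reserve 63 ETH, so the reserve binds → payment 63 ETH.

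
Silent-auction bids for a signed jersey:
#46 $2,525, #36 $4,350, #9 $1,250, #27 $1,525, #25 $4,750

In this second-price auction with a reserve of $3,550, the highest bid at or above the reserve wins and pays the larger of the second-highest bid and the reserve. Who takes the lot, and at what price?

Bids ranked: 4,750 (#25) > 4,350 (#36) > 2,525 (#46) > 1,525 (#27) > 1,250 (#9)
Highest eligible bid: #25 at $4,750.
max(second-highest $4,350, reserve $3,550) = $4,350; the reserve does not bind.

#25 pays $4,350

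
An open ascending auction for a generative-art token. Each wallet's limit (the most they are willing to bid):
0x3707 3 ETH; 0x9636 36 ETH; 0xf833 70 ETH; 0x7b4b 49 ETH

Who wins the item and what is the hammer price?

0xf833 wins at 49 ETH

Sorting limits: 70 (0xf833) > 49 (0x7b4b) > 36 (0x9636) > 3 (0x3707)
Bidding ends when 0x7b4b exits at 49 ETH; 0xf833 takes it.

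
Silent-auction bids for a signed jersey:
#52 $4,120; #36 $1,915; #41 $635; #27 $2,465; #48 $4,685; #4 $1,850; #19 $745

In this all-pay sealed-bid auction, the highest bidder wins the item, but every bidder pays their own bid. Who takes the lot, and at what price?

#48 pays $4,685

Sorting bids: 4,685 (#48) > 4,120 (#52) > 2,465 (#27) > 1,915 (#36) > 1,850 (#4) > 745 (#19) > …
#48 is highest and takes the item; every bidder forfeits their bid.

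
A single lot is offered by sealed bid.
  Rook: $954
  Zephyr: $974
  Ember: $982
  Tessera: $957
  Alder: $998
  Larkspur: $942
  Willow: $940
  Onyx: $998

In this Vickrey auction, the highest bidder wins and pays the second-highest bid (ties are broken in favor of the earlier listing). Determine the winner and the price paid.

Bids ranked: 998 (Alder) > 998 (Onyx) > 982 (Ember) > 974 (Zephyr) > 957 (Tessera) > 954 (Rook) > …
Tie at $998 → Alder wins by tie-break.
Second-price: Alder pays Onyx's bid of $998.

Alder pays $998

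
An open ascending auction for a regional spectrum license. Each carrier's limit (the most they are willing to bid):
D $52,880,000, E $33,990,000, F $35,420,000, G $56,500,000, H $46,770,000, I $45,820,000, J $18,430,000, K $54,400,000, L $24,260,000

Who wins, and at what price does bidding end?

Ascending (English) auction: the price rises until one bidder remains; the winner pays the price at which the last rival dropped out.
Limits ranked: 56,500,000 (G) > 54,400,000 (K) > 52,880,000 (D) > 46,770,000 (H) > 45,820,000 (I) > 35,420,000 (F) > …
Bidding ends when K exits at $54,400,000; G takes it.

G wins at $54,400,000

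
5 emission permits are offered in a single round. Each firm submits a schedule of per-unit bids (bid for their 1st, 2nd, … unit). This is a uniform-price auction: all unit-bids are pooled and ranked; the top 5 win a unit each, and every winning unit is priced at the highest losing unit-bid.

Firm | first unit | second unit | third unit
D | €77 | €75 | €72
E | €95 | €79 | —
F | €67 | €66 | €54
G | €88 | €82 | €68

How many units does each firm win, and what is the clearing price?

Merging the schedules and taking the best 5: 95 (E-1), 88 (G-1), 82 (G-2), 79 (E-2), 77 (D-1)
Highest rejected unit-bid = €75.
Allocation: D 1, E 2, G 2.

D 1, E 2, G 2; clearing price €75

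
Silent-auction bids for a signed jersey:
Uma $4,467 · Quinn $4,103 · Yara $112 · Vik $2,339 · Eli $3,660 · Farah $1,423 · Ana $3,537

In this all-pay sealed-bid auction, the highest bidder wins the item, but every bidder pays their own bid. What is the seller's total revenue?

Bids ranked: 4,467 (Uma) > 4,103 (Quinn) > 3,660 (Eli) > 3,537 (Ana) > 2,339 (Vik) > 1,423 (Farah) > …
Every bidder forfeits their bid regardless of winning.
Revenue = 4,467 + 4,103 + 112 + 2,339 + 3,660 + 1,423 + 3,537 = $19,641.

Total revenue: $19,641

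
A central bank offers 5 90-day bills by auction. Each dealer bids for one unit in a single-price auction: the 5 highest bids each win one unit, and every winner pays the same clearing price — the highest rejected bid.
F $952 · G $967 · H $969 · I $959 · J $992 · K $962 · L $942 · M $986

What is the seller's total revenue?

Ordering the bids: 992 (J), 986 (M), 969 (H), 967 (G), 962 (K), 959 (I), 952 (F), …
Winners (5 units): J, M, H, G, K.
First losing bid is I's $959, which sets the uniform price.
Total revenue = 5 × $959 = $4,795.

Total revenue: $4,795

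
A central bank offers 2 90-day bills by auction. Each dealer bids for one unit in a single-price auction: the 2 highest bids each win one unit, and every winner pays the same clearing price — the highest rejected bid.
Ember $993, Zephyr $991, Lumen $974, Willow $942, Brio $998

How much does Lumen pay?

Lumen pays $0

Bids ranked high→low: 998 (Brio), 993 (Ember), 991 (Zephyr), 974 (Lumen), …
The 2 highest are Brio, Ember.
Highest unsuccessful bid: $991 → clearing price.
Lumen does not win → pays $0.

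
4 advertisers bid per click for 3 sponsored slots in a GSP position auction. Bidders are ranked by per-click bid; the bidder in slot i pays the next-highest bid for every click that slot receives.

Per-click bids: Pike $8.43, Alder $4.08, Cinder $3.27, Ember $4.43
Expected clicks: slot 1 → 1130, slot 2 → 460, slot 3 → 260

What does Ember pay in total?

Ember pays $1876.80

Per-click bids in order: $8.43 (Pike) > $4.43 (Ember) > $4.08 (Alder) > $3.27 (Cinder)
Ember holds slot 2 → pays next bid $4.08 × 460 clicks = $1876.80.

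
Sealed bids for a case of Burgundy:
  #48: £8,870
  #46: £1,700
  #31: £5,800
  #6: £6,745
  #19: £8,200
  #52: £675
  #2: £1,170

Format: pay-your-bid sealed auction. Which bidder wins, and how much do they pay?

#48 pays £8,870

Bids ranked: 8,870 (#48) > 8,200 (#19) > 6,745 (#6) > 5,800 (#31) > 1,700 (#46) > 1,170 (#2) > …
#48 is highest → pays own bid, £8,870.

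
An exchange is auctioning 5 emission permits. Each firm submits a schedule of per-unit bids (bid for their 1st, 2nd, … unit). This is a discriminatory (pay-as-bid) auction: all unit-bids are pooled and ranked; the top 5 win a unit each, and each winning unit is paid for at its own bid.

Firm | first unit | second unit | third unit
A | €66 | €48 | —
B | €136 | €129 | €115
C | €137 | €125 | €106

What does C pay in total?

Merging the schedules and taking the best 5: 137 (C-1), 136 (B-1), 129 (B-2), 125 (C-2), 115 (B-3)
Next rejected bid: €106 (not a price — pay-as-bid).
C's winning unit-bids: 137 + 125 = €262.

C pays €262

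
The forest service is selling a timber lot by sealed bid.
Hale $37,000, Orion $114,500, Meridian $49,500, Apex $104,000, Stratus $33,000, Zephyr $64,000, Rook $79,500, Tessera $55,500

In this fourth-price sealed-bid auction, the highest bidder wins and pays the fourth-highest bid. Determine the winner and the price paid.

Orion pays $64,000

Rule: the highest bidder wins and pays the fourth-highest bid.
Sorting bids: 114,500 (Orion) > 104,000 (Apex) > 79,500 (Rook) > 64,000 (Zephyr) > 55,500 (Tessera) > 49,500 (Meridian) > …
Orion wins; payment is bid #4 in the ranking = $64,000.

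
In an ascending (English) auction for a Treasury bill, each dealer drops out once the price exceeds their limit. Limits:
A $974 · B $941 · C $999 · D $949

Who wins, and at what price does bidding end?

C wins at $974

Ascending (English) auction: the price rises until one bidder remains; the winner pays the price at which the last rival dropped out.
Limits in order: 999 (C) > 974 (A) > 949 (D) > 941 (B)
A is the last rival to drop out, at $974; C remains and wins at that price.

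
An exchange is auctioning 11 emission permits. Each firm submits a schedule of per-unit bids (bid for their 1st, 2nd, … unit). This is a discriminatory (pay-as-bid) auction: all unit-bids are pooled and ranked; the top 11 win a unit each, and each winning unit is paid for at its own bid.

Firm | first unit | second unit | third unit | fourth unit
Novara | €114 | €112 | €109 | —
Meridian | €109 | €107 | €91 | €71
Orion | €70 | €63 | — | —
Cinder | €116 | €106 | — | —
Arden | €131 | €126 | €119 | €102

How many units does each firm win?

Merging the schedules and taking the best 11: 131 (Arden-1), 126 (Arden-2), 119 (Arden-3), 116 (Cinder-1), 114 (Novara-1), 112 (Novara-2), 109 (Novara-3), 109 (Meridian-1), 107 (Meridian-2), 106 (Cinder-2), 102 (Arden-4)
Next rejected bid: €91 (not a price — pay-as-bid).
Allocation: Arden 4, Cinder 2, Meridian 2, Novara 3.

Arden 4, Cinder 2, Meridian 2, Novara 3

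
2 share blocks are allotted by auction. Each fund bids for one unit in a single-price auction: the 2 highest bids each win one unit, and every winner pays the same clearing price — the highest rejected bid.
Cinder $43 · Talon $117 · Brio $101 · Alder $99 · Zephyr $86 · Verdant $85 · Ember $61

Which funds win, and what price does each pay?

Ordering the bids: 117 (Talon), 101 (Brio), 99 (Alder), 86 (Zephyr), …
Winners (2 units): Talon, Brio.
Highest unsuccessful bid: $99 → clearing price.

Talon, Brio; each pays $99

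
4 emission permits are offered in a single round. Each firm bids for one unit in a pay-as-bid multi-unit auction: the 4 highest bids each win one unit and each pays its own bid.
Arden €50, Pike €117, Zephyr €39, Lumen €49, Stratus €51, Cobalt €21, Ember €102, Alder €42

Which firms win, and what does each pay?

Bids ranked high→low: 117 (Pike), 102 (Ember), 51 (Stratus), 50 (Arden), 49 (Lumen), 42 (Alder), …
The 4 highest are Pike, Ember, Stratus, Arden.
Each winner pays its own bid: Pike €117, Ember €102, Stratus €51, Arden €50.

Pike €117, Ember €102, Stratus €51, Arden €50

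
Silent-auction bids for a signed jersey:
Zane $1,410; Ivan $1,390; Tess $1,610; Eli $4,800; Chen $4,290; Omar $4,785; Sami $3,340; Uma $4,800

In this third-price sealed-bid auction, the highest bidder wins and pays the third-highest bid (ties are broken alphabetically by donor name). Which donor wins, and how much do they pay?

Eli pays $4,785

Rule: the highest bidder wins and pays the third-highest bid.
Bids in order: 4,800 (Eli) > 4,800 (Uma) > 4,785 (Omar) > 4,290 (Chen) > 3,340 (Sami) > 1,610 (Tess) > …
Tie at $4,800 → Eli wins by tie-break.
Eli is highest; pays the third-highest bid, $4,785.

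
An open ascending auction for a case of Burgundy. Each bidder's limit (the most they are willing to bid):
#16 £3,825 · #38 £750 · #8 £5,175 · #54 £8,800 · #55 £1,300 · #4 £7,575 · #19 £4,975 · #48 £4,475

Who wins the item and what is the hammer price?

#54 wins at £7,575

Limits in order: 8,800 (#54) > 7,575 (#4) > 5,175 (#8) > 4,975 (#19) > 4,475 (#48) > 3,825 (#16) > …
Once the price passes £7,575, only #54 is left; the hammer falls at #4's limit of £7,575.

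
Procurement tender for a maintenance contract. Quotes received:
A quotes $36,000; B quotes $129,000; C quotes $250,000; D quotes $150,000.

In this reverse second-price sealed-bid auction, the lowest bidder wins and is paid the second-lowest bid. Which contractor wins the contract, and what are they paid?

Rule: the lowest bidder wins and is paid the second-lowest bid.
Bids ranked: 36,000 (A) < 129,000 (B) < 150,000 (D) < 250,000 (C)
Second-price: A is paid B's bid of $129,000.

A is paid $129,000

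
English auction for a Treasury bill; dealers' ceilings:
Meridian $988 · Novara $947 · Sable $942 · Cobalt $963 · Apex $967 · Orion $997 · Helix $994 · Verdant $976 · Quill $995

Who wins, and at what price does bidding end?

Limits in order: 997 (Orion) > 995 (Quill) > 994 (Helix) > 988 (Meridian) > 976 (Verdant) > 967 (Apex) > …
Bidding ends when Quill exits at $995; Orion takes it.

Orion wins at $995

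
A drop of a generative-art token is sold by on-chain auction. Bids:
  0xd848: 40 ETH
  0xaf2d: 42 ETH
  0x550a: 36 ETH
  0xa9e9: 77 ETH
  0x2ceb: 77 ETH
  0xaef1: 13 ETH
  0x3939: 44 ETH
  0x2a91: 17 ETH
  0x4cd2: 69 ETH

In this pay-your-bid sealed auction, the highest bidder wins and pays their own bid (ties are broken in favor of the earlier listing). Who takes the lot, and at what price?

0xa9e9 pays 77 ETH

Pay-your-bid sealed auction: the highest bidder wins and pays their own bid.
Sorting bids: 77 (0xa9e9) > 77 (0x2ceb) > 69 (0x4cd2) > 44 (0x3939) > 42 (0xaf2d) > 40 (0xd848) > …
0xa9e9 and 0x2ceb tie at 77 ETH; tie-break gives it to 0xa9e9.
0xa9e9 has the highest bid and pays exactly that: 77 ETH.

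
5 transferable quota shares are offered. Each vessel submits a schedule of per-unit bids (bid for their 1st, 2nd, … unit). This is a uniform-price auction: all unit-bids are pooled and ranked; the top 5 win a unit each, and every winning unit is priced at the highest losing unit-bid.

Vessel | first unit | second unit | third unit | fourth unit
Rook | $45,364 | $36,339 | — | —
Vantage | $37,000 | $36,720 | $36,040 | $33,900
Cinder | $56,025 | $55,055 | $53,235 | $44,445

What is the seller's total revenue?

All unit-bids, highest first — top 5: 56,025 (Cinder-1), 55,055 (Cinder-2), 53,235 (Cinder-3), 45,364 (Rook-1), 44,445 (Cinder-4)
The (k+1)-th unit-bid is $37,000.
Allocation: Cinder 4, Rook 1. Every unit priced at $37,000.
Revenue = 5 × 37,000 = $185,000.

Total revenue: $185,000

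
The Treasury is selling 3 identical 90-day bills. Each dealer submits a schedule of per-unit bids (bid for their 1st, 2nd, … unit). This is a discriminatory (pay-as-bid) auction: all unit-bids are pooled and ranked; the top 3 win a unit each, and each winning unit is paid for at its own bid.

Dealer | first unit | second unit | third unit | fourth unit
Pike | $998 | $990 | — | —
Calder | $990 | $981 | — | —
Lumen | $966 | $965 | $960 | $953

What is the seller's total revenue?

Total revenue: $2,978

Merging the schedules and taking the best 3: 998 (Pike-1), 990 (Pike-2), 990 (Calder-1)
Next rejected bid: $981 (not a price — pay-as-bid).
Each winning unit pays its own bid.
Revenue = 998 + 990 + 990 = $2,978.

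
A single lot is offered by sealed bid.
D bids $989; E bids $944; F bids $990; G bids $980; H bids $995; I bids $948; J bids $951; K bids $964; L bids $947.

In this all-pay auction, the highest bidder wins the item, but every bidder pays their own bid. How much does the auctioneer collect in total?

Bids in order: 995 (H) > 990 (F) > 989 (D) > 980 (G) > 964 (K) > 951 (J) > …
Every bidder forfeits their bid regardless of winning.
Revenue = 989 + 944 + 990 + 980 + 995 + 948 + 951 + 964 + 947 = $8,708.

Total revenue: $8,708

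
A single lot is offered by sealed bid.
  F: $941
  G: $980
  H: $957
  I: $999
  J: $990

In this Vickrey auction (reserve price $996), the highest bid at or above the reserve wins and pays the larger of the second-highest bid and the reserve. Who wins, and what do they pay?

I pays $996

Rule: the highest bid at or above the reserve wins and pays the larger of the second-highest bid and the reserve.
Bids in order: 999 (I) > 990 (J) > 980 (G) > 957 (H) > 941 (F)
I has the top bid at or above the reserve ($999).
max(second-highest $990, reserve $996) = $996.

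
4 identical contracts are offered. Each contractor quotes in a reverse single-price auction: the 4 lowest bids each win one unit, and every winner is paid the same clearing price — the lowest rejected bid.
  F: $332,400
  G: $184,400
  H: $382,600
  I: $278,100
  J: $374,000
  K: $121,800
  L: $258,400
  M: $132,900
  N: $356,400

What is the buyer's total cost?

Sorting: 121,800 (K), 132,900 (M), 184,400 (G), 258,400 (L), 278,100 (I), 332,400 (F), …
Lowest 4: K, M, G, L.
First losing bid is I's $278,100, which sets the uniform price.
Total cost = 4 × $278,100 = $1,112,400.

Total cost: $1,112,400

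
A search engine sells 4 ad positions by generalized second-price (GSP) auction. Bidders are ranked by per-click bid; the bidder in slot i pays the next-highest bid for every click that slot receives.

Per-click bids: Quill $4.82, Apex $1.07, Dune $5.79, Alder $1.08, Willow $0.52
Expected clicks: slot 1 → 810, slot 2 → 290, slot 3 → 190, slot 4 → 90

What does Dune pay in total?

Dune pays $3904.20

Sorting advertisers: $5.79 (Dune) > $4.82 (Quill) > $1.08 (Alder) > $1.07 (Apex) > $0.52 (Willow)
Dune holds slot 1 → pays next bid $4.82 × 810 clicks = $3904.20.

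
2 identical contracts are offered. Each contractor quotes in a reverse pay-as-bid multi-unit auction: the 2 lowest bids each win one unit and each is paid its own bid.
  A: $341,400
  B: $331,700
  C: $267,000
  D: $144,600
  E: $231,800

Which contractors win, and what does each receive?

Ordering the bids: 144,600 (D), 231,800 (E), 267,000 (C), 331,700 (B), …
Lowest 2: D, E.
Each winner is paid its own bid: D $144,600, E $231,800.

D $144,600, E $231,800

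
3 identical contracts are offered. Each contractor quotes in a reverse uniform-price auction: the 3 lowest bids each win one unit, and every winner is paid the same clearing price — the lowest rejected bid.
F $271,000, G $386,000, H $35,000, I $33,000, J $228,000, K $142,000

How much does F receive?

F is paid $0

Ordering the bids: 33,000 (I), 35,000 (H), 142,000 (K), 228,000 (J), 271,000 (F), …
Winners (3 units): I, H, K.
Lowest unsuccessful bid: $228,000 → clearing price.
F does not win → is paid $0.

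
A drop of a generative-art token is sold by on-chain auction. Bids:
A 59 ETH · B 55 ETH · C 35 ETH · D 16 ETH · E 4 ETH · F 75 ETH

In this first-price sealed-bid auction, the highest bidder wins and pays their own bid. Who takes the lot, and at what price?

F pays 75 ETH

Sorting bids: 75 (F) > 59 (A) > 55 (B) > 35 (C) > 16 (D) > 4 (E)
F has the highest bid and pays exactly that: 75 ETH.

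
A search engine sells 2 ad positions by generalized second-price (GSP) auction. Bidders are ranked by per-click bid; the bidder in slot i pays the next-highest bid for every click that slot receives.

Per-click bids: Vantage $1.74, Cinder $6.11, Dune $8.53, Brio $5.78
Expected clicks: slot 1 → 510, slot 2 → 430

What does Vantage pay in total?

Ranked by bid: $8.53 (Dune) > $6.11 (Cinder) > $5.78 (Brio) > …
Vantage ranks below slot 2 → no slot, pays nothing.

Vantage pays $0.00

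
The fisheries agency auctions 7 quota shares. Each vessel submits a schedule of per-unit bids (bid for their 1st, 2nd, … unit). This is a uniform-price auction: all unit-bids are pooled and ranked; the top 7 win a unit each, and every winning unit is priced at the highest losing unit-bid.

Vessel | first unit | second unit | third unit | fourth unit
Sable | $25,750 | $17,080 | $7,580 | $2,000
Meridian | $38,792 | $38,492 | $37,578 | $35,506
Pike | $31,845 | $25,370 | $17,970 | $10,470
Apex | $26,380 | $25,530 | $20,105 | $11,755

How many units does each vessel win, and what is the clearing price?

Pooled unit-bids ranked (top 7): 38,792 (Meridian-1), 38,492 (Meridian-2), 37,578 (Meridian-3), 35,506 (Meridian-4), 31,845 (Pike-1), 26,380 (Apex-1), 25,750 (Sable-1)
Highest rejected unit-bid = $25,530.
Allocation: Apex 1, Meridian 4, Pike 1, Sable 1.

Apex 1, Meridian 4, Pike 1, Sable 1; clearing price $25,530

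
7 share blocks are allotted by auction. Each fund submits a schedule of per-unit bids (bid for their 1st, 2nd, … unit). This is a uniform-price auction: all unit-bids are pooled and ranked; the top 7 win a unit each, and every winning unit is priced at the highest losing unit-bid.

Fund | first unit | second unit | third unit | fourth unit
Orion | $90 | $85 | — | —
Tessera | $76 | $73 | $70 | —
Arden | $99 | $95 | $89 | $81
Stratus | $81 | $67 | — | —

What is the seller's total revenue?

Total revenue: $532

Merging the schedules and taking the best 7: 99 (Arden-1), 95 (Arden-2), 90 (Orion-1), 89 (Arden-3), 85 (Orion-2), 81 (Arden-4), 81 (Stratus-1)
First bid not allocated: $76.
Allocation: Arden 4, Orion 2, Stratus 1. Every unit priced at $76.
Revenue = 7 × 76 = $532.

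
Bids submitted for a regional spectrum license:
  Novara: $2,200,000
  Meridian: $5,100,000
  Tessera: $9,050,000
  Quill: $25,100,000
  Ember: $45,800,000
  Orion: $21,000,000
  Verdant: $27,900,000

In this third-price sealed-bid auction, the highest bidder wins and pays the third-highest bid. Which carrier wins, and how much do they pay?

Ember pays $25,100,000

Rule: the highest bidder wins and pays the third-highest bid.
Bids in order: 45,800,000 (Ember) > 27,900,000 (Verdant) > 25,100,000 (Quill) > 21,000,000 (Orion) > 9,050,000 (Tessera) > 5,100,000 (Meridian) > …
Ember is highest; pays the third-highest bid, $25,100,000.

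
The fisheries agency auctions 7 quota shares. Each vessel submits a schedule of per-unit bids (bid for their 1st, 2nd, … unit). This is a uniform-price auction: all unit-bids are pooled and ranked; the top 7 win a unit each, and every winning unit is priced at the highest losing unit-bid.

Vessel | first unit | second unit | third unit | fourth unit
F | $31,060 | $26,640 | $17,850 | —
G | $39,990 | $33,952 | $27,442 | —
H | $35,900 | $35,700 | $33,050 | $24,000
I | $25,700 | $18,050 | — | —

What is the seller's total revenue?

All unit-bids, highest first — top 7: 39,990 (G-1), 35,900 (H-1), 35,700 (H-2), 33,952 (G-2), 33,050 (H-3), 31,060 (F-1), 27,442 (G-3)
Highest rejected unit-bid = $26,640.
Allocation: F 1, G 3, H 3. Every unit priced at $26,640.
Revenue = 7 × 26,640 = $186,480.

Total revenue: $186,480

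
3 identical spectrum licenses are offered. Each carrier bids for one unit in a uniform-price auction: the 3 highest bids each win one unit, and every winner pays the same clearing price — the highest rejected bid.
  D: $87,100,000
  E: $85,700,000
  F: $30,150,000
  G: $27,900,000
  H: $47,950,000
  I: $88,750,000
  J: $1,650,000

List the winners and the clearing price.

I, D, E; each pays $47,950,000

Ordering the bids: 88,750,000 (I), 87,100,000 (D), 85,700,000 (E), 47,950,000 (H), 30,150,000 (F), …
The 3 highest are I, D, E.
Highest unsuccessful bid: $47,950,000 → clearing price.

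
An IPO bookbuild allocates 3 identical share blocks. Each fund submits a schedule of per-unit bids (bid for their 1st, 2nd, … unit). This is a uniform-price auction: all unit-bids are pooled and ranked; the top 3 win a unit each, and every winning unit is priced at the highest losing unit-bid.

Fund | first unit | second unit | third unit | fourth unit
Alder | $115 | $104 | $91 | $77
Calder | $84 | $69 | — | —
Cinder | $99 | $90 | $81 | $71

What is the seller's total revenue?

All unit-bids, highest first — top 3: 115 (Alder-1), 104 (Alder-2), 99 (Cinder-1)
Highest rejected unit-bid = $91.
Allocation: Alder 2, Cinder 1. Every unit priced at $91.
Revenue = 3 × 91 = $273.

Total revenue: $273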